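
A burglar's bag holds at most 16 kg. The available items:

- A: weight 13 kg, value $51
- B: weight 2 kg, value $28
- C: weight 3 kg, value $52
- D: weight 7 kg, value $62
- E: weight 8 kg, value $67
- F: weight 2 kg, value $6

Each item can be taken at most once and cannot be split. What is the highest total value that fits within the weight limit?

Check high-value combinations within 16 kg:
- B+C+E+F: weight 2+3+8+2=15, value 28+52+67+6=153
- B+C+D+F: weight 2+3+7+2=14, value 28+52+62+6=148
- B+C+E: weight 2+3+8=13, value 28+52+67=147
- B+C+D: weight 2+3+7=12, value 28+52+62=142
Best: $153.

$153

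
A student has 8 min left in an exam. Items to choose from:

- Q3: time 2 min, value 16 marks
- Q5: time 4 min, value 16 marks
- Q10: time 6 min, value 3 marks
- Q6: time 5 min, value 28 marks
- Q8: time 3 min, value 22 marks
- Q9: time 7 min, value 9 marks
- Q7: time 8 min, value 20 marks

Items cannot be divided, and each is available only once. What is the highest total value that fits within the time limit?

This is a 0/1 knapsack; check combinations near the capacity.
- Q6+Q8: time 5+3=8, value 28+22=50
- Q3+Q6: time 2+5=7, value 16+28=44
- Q3+Q8: time 2+3=5, value 16+22=38
- Q5+Q8: time 4+3=7, value 16+22=38
Best: 50 marks.

50 marks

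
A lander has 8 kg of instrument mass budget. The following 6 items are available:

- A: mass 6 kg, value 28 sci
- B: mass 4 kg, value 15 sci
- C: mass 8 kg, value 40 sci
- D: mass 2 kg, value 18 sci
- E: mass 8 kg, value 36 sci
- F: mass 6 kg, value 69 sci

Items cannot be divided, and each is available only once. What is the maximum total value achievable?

This is a 0/1 knapsack; check combinations near the capacity.
- D+F: mass 2+6=8, value 18+69=87
- F: mass 6, value 69
- A+D: mass 6+2=8, value 28+18=46
- C: mass 8, value 40
Best: 87 sci.

87 sci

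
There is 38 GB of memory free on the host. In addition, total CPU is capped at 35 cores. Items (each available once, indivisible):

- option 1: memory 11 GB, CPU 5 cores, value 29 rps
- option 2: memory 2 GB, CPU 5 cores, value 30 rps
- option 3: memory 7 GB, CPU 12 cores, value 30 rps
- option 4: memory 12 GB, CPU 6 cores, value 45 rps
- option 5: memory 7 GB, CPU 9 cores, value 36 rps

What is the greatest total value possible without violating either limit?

141 rps

Feasible sets respecting both limits:
- option 2+option 3+option 4+option 5: memory 28, CPU 32, value 141
- option 1+option 2+option 4+option 5: memory 32, CPU 25, value 140
- option 1+option 3+option 4+option 5: memory 37, CPU 32, value 140
- option 1+option 2+option 3+option 4: memory 32, CPU 28, value 134
Best: 141 rps.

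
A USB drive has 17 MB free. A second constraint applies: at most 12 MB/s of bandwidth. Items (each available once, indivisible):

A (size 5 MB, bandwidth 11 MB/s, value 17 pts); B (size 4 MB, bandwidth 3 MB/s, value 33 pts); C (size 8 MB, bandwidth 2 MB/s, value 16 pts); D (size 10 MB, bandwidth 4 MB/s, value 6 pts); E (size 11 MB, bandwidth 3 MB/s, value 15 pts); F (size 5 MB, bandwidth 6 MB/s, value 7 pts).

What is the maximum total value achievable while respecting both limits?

Feasible sets respecting both limits:
- B+C+F: size 17, bandwidth 11, value 56
- B+C: size 12, bandwidth 5, value 49
- B+E: size 15, bandwidth 6, value 48
- B+F: size 9, bandwidth 9, value 40
Best: 56 pts.

56 pts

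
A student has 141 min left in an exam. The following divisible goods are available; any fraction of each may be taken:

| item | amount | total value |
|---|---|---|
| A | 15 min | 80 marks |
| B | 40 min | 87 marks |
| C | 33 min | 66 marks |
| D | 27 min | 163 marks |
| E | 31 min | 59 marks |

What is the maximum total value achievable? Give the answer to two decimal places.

445.48

Take in order of value per unit:
- D (163/27 per unit): all 27 → value 163, running total 163.00
- A (80/15 per unit): all 15 → value 80, running total 243.00
- B (87/40 per unit): all 40 → value 87, running total 330.00
- C (66/33 per unit): all 33 → value 66, running total 396.00
- E (59/31 per unit): 26 of 31 → value 26×59/31 = 49.4839, running total 445.48
Total 445.48.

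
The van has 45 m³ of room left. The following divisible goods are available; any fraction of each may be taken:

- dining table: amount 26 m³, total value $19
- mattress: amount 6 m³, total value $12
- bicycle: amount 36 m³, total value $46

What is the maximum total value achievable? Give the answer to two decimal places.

60.19

Take in order of value per unit:
- mattress (12/6 per unit): all 6 → value 12, running total 12.00
- bicycle (46/36 per unit): all 36 → value 46, running total 58.00
- dining table (19/26 per unit): 3 of 26 → value 3×19/26 = 2.1923, running total 60.19
Total 60.19.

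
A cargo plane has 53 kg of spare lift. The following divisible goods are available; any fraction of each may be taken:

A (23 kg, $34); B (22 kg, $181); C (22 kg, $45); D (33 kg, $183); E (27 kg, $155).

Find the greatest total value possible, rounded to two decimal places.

358.18

Take in order of value per unit:
- B (181/22 per unit): all 22 → value 181, running total 181.00
- E (155/27 per unit): all 27 → value 155, running total 336.00
- D (183/33 per unit): 4 of 33 → value 4×183/33 = 22.1818, running total 358.18
Total 358.18.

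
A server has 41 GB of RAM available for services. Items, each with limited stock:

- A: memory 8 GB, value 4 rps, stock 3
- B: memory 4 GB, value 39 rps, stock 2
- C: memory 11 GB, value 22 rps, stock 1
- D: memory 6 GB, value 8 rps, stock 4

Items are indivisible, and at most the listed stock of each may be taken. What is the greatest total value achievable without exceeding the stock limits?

Best selections within memory 41 and stock limits:
- 2×B + 1×C + 3×D: memory 37, value 124
- 1×A + 2×B + 1×C + 2×D: memory 39, value 120
- 2×B + 1×C + 2×D: memory 31, value 116
Best: 124 rps.

124 rps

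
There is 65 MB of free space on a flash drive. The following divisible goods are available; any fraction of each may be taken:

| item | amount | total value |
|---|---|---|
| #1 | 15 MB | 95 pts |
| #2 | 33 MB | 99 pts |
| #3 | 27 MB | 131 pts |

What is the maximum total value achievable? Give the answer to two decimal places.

Take in order of value per unit:
- #1 (95/15 per unit): all 15 → value 95, running total 95.00
- #3 (131/27 per unit): all 27 → value 131, running total 226.00
- #2 (99/33 per unit): 23 of 33 → value 23×99/33 = 69.0000, running total 295.00
Total 295.00.

295.00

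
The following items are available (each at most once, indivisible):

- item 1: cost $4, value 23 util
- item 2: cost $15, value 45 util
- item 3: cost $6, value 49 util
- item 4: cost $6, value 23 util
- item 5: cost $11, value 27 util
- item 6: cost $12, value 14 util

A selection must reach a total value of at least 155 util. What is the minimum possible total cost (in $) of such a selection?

Subsets with value ≥ 155, sorted by total cost:
- item 1+item 2+item 3+item 4+item 5: cost 42, value 167
- item 1+item 2+item 3+item 5+item 6: cost 48, value 158
- item 2+item 3+item 4+item 5+item 6: cost 50, value 158
- item 1+item 2+item 3+item 4+item 5+item 6: cost 54, value 181
Minimum cost: 42 $.

42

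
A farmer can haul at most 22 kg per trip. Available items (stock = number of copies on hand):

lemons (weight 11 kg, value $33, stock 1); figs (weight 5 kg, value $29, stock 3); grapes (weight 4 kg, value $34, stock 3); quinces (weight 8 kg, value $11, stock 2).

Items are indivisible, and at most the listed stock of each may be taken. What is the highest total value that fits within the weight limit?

Top feasible selections:
- 2×figs + 3×grapes: weight 22, value 160
- 1×figs + 3×grapes: weight 17, value 131
- 2×figs + 2×grapes: weight 18, value 126
Best: $160.

$160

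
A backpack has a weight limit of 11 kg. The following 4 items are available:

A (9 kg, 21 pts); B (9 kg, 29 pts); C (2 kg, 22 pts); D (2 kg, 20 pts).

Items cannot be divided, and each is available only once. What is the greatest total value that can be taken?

Check high-value combinations within 11 kg:
- B+C: weight 9+2=11, value 29+22=51
- B+D: weight 9+2=11, value 29+20=49
- A+C: weight 9+2=11, value 21+22=43
Best: 51 pts.

51 pts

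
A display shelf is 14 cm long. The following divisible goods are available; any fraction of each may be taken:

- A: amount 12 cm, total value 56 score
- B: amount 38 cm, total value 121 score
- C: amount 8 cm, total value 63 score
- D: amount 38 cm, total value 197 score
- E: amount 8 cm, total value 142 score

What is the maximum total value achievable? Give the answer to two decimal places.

189.25

Take in order of value per unit:
- E (142/8 per unit): all 8 → value 142, running total 142.00
- C (63/8 per unit): 6 of 8 → value 6×63/8 = 47.2500, running total 189.25
Total 189.25.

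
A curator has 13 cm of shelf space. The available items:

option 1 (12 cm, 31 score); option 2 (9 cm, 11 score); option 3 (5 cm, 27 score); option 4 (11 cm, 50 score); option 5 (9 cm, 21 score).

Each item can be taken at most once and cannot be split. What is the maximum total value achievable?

50 score

Check high-value combinations within 13 cm:
- option 4: length 11, value 50
- option 1: length 12, value 31
- option 3: length 5, value 27
- option 5: length 9, value 21
- option 2: length 9, value 11
Best: 50 score.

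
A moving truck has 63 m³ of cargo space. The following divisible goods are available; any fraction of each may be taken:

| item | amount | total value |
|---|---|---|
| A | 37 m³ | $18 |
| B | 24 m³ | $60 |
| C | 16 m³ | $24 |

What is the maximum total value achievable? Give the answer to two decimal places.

Take in order of value per unit:
- B (60/24 per unit): all 24 → value 60, running total 60.00
- C (24/16 per unit): all 16 → value 24, running total 84.00
- A (18/37 per unit): 23 of 37 → value 23×18/37 = 11.1892, running total 95.19
Total 95.19.

95.19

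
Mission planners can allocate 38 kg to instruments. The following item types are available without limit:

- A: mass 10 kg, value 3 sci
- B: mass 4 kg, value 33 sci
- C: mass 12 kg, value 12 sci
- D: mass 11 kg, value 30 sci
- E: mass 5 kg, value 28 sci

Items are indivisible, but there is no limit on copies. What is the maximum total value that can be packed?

297 sci

Best value-per-unit is B at 33/4, and filling with it alone uses mass 9×4=36. No mix of the others beats 9×33 = 297.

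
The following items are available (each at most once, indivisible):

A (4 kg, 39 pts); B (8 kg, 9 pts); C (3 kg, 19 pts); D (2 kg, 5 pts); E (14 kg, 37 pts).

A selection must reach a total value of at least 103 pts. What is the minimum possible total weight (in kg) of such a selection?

Subsets with value ≥ 103, sorted by total weight:
- A+B+C+E: weight 29, value 104
- A+B+C+D+E: weight 31, value 109
Minimum weight: 29 kg.

29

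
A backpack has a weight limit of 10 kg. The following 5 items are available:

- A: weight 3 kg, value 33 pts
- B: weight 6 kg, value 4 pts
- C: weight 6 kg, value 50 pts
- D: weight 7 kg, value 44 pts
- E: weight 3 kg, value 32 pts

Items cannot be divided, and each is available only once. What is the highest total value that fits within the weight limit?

This is a 0/1 knapsack; check combinations near the capacity.
- A+C: weight 3+6=9, value 33+50=83
- C+E: weight 6+3=9, value 50+32=82
- A+D: weight 3+7=10, value 33+44=77
Best: 83 pts.

83 pts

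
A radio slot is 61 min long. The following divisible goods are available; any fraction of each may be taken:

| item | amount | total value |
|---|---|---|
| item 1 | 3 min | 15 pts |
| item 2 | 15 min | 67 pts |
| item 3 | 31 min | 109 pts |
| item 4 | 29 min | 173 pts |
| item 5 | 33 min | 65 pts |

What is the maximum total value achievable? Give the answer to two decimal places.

304.23

Take in order of value per unit:
- item 4 (173/29 per unit): all 29 → value 173, running total 173.00
- item 1 (15/3 per unit): all 3 → value 15, running total 188.00
- item 2 (67/15 per unit): all 15 → value 67, running total 255.00
- item 3 (109/31 per unit): 14 of 31 → value 14×109/31 = 49.2258, running total 304.23
Total 304.23.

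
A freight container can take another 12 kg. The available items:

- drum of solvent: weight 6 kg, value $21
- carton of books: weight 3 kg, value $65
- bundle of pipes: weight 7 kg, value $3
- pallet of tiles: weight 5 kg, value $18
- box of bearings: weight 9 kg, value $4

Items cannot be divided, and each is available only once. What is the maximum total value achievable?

$86

Check high-value combinations within 12 kg:
- drum of solvent+carton of books: weight 6+3=9, value 21+65=86
- carton of books+pallet of tiles: weight 3+5=8, value 65+18=83
- carton of books+box of bearings: weight 3+9=12, value 65+4=69
Best: $86.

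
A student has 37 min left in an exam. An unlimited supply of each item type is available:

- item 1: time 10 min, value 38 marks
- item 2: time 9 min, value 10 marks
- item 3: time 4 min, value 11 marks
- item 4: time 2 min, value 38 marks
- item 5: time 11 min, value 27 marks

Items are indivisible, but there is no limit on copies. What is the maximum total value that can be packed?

684 marks

Best value-per-unit is item 4 at 38/2, and filling with it alone uses time 18×2=36. No mix of the others beats 18×38 = 684.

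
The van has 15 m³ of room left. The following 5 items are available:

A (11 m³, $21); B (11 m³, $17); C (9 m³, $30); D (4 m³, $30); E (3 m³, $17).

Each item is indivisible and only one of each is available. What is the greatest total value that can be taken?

$60

Check high-value combinations within 15 m³:
- C+D: volume 9+4=13, value 30+30=60
- A+D: volume 11+4=15, value 21+30=51
- D+E: volume 4+3=7, value 30+17=47
Best: $60.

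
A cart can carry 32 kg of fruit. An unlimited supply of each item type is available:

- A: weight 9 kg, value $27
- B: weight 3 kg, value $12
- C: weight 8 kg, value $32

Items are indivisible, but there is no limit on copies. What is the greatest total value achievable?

Best value-per-unit is B at 12/3; filling with it alone gives 10×12 = 120.
Optimal mix: 8×B + 1×C → weight 32, value 128.

$128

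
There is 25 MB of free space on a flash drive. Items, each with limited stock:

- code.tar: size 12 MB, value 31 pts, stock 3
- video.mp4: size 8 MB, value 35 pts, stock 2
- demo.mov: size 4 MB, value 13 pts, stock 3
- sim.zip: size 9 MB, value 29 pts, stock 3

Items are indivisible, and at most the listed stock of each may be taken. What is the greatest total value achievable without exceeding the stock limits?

Best selections within size 25 and stock limits:
- 2×video.mp4 + 1×sim.zip: size 25, value 99
- 2×video.mp4 + 2×demo.mov: size 24, value 96
- 1×video.mp4 + 2×demo.mov + 1×sim.zip: size 25, value 90
Best: 99 pts.

99 pts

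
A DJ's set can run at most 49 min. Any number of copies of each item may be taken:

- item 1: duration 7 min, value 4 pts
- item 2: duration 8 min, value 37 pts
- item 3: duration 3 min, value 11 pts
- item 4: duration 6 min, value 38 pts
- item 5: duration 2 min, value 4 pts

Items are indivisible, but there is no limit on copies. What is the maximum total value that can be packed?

304 pts

Best value-per-unit is item 4 at 38/6, and filling with it alone uses duration 8×6=48. No mix of the others beats 8×38 = 304.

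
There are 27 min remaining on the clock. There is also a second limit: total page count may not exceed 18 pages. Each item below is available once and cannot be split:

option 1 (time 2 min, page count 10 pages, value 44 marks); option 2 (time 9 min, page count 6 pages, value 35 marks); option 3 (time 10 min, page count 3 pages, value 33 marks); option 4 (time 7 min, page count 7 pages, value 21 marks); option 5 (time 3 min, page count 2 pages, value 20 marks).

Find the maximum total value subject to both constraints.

99 marks

Feasible sets respecting both limits:
- option 1+option 2+option 5: time 14, page count 18, value 99
- option 1+option 3+option 5: time 15, page count 15, value 97
- option 2+option 3+option 4: time 26, page count 16, value 89
- option 2+option 3+option 5: time 22, page count 11, value 88
Best: 99 marks.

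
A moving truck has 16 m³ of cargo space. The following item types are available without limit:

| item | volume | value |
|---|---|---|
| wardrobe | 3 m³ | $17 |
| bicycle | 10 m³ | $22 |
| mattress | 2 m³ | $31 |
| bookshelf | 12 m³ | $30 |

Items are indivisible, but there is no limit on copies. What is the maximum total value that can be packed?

$248

Best value-per-unit is mattress at 31/2, and filling with it alone uses volume 8×2=16. No mix of the others beats 8×31 = 248.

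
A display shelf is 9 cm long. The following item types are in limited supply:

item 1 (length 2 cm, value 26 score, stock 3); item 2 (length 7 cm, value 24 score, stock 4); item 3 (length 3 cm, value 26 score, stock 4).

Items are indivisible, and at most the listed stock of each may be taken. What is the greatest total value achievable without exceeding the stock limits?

Top feasible selections:
- 3×item 1 + 1×item 3: length 9, value 104
- 3×item 1: length 6, value 78
Best: 104 score.

104 score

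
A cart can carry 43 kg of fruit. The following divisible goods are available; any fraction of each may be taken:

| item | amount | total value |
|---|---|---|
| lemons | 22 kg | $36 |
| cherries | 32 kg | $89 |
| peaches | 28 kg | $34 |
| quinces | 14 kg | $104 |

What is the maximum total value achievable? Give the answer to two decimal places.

184.66

Take in order of value per unit:
- quinces (104/14 per unit): all 14 → value 104, running total 104.00
- cherries (89/32 per unit): 29 of 32 → value 29×89/32 = 80.6563, running total 184.66
Total 184.66.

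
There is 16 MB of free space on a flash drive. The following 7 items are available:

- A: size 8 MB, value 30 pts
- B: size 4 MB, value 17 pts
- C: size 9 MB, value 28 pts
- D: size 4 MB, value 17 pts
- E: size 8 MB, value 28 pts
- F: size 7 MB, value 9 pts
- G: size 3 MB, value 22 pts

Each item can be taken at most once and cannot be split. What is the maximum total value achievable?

69 pts

Check high-value combinations within 16 MB:
- A+B+G: size 8+4+3=15, value 30+17+22=69
- A+D+G: size 8+4+3=15, value 30+17+22=69
- B+E+G: size 4+8+3=15, value 17+28+22=67
Best: 69 pts.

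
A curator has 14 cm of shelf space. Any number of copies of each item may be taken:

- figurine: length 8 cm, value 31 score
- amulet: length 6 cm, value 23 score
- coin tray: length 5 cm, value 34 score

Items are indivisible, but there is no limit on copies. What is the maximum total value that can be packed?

68 score

Best value-per-unit is coin tray at 34/5, and filling with it alone uses length 2×5=10. No mix of the others beats 2×34 = 68.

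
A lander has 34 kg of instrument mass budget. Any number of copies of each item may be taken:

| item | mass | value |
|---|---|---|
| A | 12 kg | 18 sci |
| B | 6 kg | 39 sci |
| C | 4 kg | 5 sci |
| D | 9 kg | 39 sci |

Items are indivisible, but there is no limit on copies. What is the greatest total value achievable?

200 sci

Best value-per-unit is B at 39/6; filling with it alone gives 5×39 = 195.
Optimal mix: 5×B + 1×C → mass 34, value 200.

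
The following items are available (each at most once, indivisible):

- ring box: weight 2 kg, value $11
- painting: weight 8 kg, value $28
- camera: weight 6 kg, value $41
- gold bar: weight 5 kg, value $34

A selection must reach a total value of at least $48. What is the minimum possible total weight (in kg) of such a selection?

Subsets with value ≥ 48, sorted by total weight:
- ring box+camera: weight 8, value 52
- camera+gold bar: weight 11, value 75
- ring box+camera+gold bar: weight 13, value 86
- painting+gold bar: weight 13, value 62
Minimum weight: 8 kg.

8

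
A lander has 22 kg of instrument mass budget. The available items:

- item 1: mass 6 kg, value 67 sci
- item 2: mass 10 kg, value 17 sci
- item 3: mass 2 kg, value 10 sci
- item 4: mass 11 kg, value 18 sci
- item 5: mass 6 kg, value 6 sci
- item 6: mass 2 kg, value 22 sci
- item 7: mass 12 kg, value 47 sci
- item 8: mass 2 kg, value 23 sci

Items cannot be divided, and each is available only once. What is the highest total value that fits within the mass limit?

Check high-value combinations within 22 kg:
- item 1+item 6+item 7+item 8: mass 6+2+12+2=22, value 67+22+47+23=159
- item 1+item 3+item 7+item 8: mass 6+2+12+2=22, value 67+10+47+23=147
- item 1+item 3+item 6+item 7: mass 6+2+2+12=22, value 67+10+22+47=146
- item 1+item 2+item 3+item 6+item 8: mass 6+10+2+2+2=22, value 67+17+10+22+23=139
Best: 159 sci.

159 sci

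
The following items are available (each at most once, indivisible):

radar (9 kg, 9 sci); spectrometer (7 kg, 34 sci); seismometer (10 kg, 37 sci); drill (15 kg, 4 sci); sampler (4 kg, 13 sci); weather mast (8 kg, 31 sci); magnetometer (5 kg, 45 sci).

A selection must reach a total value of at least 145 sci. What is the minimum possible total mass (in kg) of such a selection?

Subsets with value ≥ 145, sorted by total mass:
- spectrometer+seismometer+weather mast+magnetometer: mass 30, value 147
- spectrometer+seismometer+sampler+weather mast+magnetometer: mass 34, value 160
- radar+spectrometer+seismometer+weather mast+magnetometer: mass 39, value 156
Minimum mass: 30 kg.

30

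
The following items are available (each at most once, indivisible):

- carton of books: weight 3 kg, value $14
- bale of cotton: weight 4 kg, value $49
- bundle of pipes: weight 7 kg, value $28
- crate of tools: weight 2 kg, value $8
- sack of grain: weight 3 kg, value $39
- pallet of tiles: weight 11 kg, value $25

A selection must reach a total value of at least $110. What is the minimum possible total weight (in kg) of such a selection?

Subsets with value ≥ 110, sorted by total weight:
- carton of books+bale of cotton+crate of tools+sack of grain: weight 12, value 110
- bale of cotton+bundle of pipes+sack of grain: weight 14, value 116
- bale of cotton+bundle of pipes+crate of tools+sack of grain: weight 16, value 124
- carton of books+bale of cotton+bundle of pipes+sack of grain: weight 17, value 130
Minimum weight: 12 kg.

12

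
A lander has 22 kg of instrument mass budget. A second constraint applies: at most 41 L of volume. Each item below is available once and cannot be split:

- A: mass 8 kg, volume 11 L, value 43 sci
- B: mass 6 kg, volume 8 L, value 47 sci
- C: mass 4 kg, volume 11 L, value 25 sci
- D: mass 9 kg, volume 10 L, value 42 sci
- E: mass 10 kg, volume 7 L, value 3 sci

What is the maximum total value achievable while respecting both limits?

Feasible sets respecting both limits:
- A+B+C: mass 18, volume 30, value 115
- B+C+D: mass 19, volume 29, value 114
- A+C+D: mass 21, volume 32, value 110
- A+B: mass 14, volume 19, value 90
Best: 115 sci.

115 sci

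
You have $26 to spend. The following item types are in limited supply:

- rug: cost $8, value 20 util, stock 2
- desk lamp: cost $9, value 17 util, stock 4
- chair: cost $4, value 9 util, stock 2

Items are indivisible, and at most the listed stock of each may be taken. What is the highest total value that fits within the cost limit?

Top feasible selections:
- 2×rug + 2×chair: cost 24, value 58
- 2×rug + 1×desk lamp: cost 25, value 57
- 1×rug + 1×desk lamp + 2×chair: cost 25, value 55
Best: 58 util.

58 util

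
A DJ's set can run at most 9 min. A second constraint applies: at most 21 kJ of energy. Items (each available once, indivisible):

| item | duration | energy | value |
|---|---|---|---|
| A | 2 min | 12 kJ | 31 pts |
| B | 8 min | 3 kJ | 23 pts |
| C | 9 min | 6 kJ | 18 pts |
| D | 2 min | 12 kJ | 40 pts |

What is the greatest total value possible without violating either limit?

40 pts

Feasible sets respecting both limits:
- D: duration 2, energy 12, value 40
- A: duration 2, energy 12, value 31
- B: duration 8, energy 3, value 23
Best: 40 pts.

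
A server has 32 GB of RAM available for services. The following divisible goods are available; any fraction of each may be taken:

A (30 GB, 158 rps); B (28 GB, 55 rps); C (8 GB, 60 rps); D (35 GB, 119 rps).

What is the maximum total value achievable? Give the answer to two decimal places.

186.40

Take in order of value per unit:
- C (60/8 per unit): all 8 → value 60, running total 60.00
- A (158/30 per unit): 24 of 30 → value 24×158/30 = 126.4000, running total 186.40
Total 186.40.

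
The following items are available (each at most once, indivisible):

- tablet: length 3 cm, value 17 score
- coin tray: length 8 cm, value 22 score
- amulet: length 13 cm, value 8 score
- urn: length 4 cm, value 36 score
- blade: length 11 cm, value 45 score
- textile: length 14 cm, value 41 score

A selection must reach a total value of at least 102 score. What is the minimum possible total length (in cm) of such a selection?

23

Subsets with value ≥ 102, sorted by total length:
- coin tray+urn+blade: length 23, value 103
- tablet+coin tray+urn+blade: length 26, value 120
- tablet+blade+textile: length 28, value 103
Minimum length: 23 cm.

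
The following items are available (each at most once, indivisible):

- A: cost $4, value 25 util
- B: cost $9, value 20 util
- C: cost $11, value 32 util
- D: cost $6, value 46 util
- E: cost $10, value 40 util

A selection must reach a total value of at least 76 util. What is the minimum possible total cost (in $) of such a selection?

16

Subsets with value ≥ 76, sorted by total cost:
- D+E: cost 16, value 86
- C+D: cost 17, value 78
- A+B+D: cost 19, value 91
Minimum cost: 16 $.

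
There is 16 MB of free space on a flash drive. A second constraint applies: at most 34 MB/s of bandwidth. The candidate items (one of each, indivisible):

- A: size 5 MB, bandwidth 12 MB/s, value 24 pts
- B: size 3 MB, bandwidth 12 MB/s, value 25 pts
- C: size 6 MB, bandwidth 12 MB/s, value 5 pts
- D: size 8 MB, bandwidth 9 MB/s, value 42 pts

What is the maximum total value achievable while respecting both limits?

91 pts

Feasible sets respecting both limits:
- A+B+D: size 16, bandwidth 33, value 91
- B+D: size 11, bandwidth 21, value 67
- A+D: size 13, bandwidth 21, value 66
- A+B: size 8, bandwidth 24, value 49
Best: 91 pts.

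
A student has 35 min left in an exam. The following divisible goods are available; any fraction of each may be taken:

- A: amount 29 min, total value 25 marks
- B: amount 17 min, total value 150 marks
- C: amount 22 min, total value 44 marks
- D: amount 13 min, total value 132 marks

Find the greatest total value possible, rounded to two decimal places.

Take in order of value per unit:
- D (132/13 per unit): all 13 → value 132, running total 132.00
- B (150/17 per unit): all 17 → value 150, running total 282.00
- C (44/22 per unit): 5 of 22 → value 5×44/22 = 10.0000, running total 292.00
Total 292.00.

292.00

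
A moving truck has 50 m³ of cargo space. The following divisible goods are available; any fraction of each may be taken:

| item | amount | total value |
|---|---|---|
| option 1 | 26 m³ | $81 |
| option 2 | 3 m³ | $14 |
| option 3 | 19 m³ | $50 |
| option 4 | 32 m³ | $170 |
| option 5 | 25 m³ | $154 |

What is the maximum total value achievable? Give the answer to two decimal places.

Take in order of value per unit:
- option 5 (154/25 per unit): all 25 → value 154, running total 154.00
- option 4 (170/32 per unit): 25 of 32 → value 25×170/32 = 132.8125, running total 286.81
Total 286.81.

286.81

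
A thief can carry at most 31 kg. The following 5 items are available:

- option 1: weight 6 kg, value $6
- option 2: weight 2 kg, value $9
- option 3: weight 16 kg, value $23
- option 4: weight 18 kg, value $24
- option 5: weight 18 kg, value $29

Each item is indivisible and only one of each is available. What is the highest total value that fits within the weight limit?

$44

This is a 0/1 knapsack; check combinations near the capacity.
- option 1+option 2+option 5: weight 6+2+18=26, value 6+9+29=44
- option 1+option 2+option 4: weight 6+2+18=26, value 6+9+24=39
- option 2+option 5: weight 2+18=20, value 9+29=38
- option 1+option 2+option 3: weight 6+2+16=24, value 6+9+23=38
Best: $44.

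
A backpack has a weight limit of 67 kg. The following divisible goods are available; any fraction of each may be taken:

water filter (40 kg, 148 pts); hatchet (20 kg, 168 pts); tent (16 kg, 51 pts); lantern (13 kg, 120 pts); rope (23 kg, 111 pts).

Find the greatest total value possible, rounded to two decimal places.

439.70

Take in order of value per unit:
- lantern (120/13 per unit): all 13 → value 120, running total 120.00
- hatchet (168/20 per unit): all 20 → value 168, running total 288.00
- rope (111/23 per unit): all 23 → value 111, running total 399.00
- water filter (148/40 per unit): 11 of 40 → value 11×148/40 = 40.7000, running total 439.70
Total 439.70.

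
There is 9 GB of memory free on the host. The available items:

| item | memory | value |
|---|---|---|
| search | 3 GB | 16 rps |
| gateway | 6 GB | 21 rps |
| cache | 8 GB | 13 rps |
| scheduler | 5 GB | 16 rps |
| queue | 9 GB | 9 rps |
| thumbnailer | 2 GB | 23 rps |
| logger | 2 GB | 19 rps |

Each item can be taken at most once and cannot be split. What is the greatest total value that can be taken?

Check high-value combinations within 9 GB:
- search+thumbnailer+logger: memory 3+2+2=7, value 16+23+19=58
- scheduler+thumbnailer+logger: memory 5+2+2=9, value 16+23+19=58
- gateway+thumbnailer: memory 6+2=8, value 21+23=44
- thumbnailer+logger: memory 2+2=4, value 23+19=42
- gateway+logger: memory 6+2=8, value 21+19=40
Best: 58 rps.

58 rps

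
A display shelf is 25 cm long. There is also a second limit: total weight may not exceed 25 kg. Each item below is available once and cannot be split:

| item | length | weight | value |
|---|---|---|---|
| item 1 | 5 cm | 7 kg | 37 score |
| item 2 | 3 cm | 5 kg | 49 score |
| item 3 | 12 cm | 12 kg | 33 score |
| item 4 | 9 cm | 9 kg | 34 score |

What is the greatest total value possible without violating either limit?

Feasible sets respecting both limits:
- item 1+item 2+item 4: length 17, weight 21, value 120
- item 1+item 2+item 3: length 20, weight 24, value 119
- item 1+item 2: length 8, weight 12, value 86
- item 2+item 4: length 12, weight 14, value 83
Best: 120 score.

120 score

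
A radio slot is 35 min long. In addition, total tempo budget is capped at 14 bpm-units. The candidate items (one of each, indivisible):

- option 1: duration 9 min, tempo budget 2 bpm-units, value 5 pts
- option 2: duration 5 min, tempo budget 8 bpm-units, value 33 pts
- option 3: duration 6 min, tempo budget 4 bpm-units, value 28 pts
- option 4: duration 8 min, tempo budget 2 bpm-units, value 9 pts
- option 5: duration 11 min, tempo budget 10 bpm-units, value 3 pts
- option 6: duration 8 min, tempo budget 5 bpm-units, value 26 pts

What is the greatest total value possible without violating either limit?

Feasible sets respecting both limits:
- option 2+option 3+option 4: duration 19, tempo budget 14, value 70
- option 1+option 3+option 4+option 6: duration 31, tempo budget 13, value 68
- option 1+option 2+option 3: duration 20, tempo budget 14, value 66
- option 3+option 4+option 6: duration 22, tempo budget 11, value 63
Best: 70 pts.

70 pts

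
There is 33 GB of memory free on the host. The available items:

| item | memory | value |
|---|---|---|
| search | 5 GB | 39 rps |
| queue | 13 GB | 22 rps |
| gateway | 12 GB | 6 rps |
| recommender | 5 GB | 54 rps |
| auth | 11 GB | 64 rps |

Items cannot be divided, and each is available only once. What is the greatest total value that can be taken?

163 rps

Check high-value combinations within 33 GB:
- search+gateway+recommender+auth: memory 5+12+5+11=33, value 39+6+54+64=163
- search+recommender+auth: memory 5+5+11=21, value 39+54+64=157
- queue+recommender+auth: memory 13+5+11=29, value 22+54+64=140
- search+queue+auth: memory 5+13+11=29, value 39+22+64=125
- gateway+recommender+auth: memory 12+5+11=28, value 6+54+64=124
Best: 163 rps.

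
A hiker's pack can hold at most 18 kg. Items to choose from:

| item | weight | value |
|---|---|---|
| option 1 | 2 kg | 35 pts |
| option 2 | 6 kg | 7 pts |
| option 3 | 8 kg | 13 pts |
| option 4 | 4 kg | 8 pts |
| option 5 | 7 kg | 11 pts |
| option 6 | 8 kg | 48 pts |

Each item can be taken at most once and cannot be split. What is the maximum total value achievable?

This is a 0/1 knapsack; check combinations near the capacity.
- option 1+option 3+option 6: weight 2+8+8=18, value 35+13+48=96
- option 1+option 5+option 6: weight 2+7+8=17, value 35+11+48=94
- option 1+option 4+option 6: weight 2+4+8=14, value 35+8+48=91
- option 1+option 2+option 6: weight 2+6+8=16, value 35+7+48=90
- option 1+option 6: weight 2+8=10, value 35+48=83
Best: 96 pts.

96 pts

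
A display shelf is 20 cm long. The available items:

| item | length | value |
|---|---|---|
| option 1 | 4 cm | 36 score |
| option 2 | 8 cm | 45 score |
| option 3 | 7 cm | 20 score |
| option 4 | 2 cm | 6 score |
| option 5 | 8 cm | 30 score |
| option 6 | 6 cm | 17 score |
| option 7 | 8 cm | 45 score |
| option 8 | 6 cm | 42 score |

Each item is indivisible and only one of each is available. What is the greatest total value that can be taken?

Check high-value combinations within 20 cm:
- option 1+option 2+option 4+option 8: length 4+8+2+6=20, value 36+45+6+42=129
- option 1+option 4+option 7+option 8: length 4+2+8+6=20, value 36+6+45+42=129
- option 1+option 2+option 7: length 4+8+8=20, value 36+45+45=126
- option 1+option 2+option 8: length 4+8+6=18, value 36+45+42=123
Best: 129 score.

129 score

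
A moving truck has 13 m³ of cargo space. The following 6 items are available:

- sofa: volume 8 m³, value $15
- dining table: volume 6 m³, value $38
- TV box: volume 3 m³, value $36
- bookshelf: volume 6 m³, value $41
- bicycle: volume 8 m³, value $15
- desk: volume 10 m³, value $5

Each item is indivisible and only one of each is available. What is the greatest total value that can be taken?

$79

Check high-value combinations within 13 m³:
- dining table+bookshelf: volume 6+6=12, value 38+41=79
- TV box+bookshelf: volume 3+6=9, value 36+41=77
- dining table+TV box: volume 6+3=9, value 38+36=74
- sofa+TV box: volume 8+3=11, value 15+36=51
Best: $79.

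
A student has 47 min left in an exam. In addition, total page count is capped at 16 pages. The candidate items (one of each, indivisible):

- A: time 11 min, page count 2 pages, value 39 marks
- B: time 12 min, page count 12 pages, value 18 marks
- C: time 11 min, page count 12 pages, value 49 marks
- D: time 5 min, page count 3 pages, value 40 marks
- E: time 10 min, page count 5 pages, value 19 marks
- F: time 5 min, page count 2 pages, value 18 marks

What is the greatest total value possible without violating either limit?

Feasible sets respecting both limits:
- A+D+E+F: time 31, page count 12, value 116
- A+C+F: time 27, page count 16, value 106
- A+D+E: time 26, page count 10, value 98
Best: 116 marks.

116 marks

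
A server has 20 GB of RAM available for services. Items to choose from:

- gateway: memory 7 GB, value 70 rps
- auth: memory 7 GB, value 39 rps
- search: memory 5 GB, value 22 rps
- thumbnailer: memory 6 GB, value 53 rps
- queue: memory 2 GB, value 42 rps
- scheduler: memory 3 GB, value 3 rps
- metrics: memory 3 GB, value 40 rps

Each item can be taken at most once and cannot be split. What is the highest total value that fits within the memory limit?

This is a 0/1 knapsack; check combinations near the capacity.
- gateway+thumbnailer+queue+metrics: memory 7+6+2+3=18, value 70+53+42+40=205
- gateway+auth+queue+metrics: memory 7+7+2+3=19, value 70+39+42+40=191
- gateway+search+thumbnailer+queue: memory 7+5+6+2=20, value 70+22+53+42=187
- gateway+search+queue+scheduler+metrics: memory 7+5+2+3+3=20, value 70+22+42+3+40=177
- gateway+search+queue+metrics: memory 7+5+2+3=17, value 70+22+42+40=174
Best: 205 rps.

205 rps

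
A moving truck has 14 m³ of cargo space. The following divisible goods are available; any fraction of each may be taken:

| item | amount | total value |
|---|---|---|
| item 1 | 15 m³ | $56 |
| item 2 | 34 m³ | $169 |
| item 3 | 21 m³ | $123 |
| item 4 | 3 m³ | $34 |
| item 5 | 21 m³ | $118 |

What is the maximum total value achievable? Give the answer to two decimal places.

98.43

Take in order of value per unit:
- item 4 (34/3 per unit): all 3 → value 34, running total 34.00
- item 3 (123/21 per unit): 11 of 21 → value 11×123/21 = 64.4286, running total 98.43
Total 98.43.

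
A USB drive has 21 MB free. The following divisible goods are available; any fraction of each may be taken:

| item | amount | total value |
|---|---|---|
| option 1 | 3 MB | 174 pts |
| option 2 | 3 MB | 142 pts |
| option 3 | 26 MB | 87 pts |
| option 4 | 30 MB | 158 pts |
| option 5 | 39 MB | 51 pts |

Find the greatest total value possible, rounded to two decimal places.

395.00

Take in order of value per unit:
- option 1 (174/3 per unit): all 3 → value 174, running total 174.00
- option 2 (142/3 per unit): all 3 → value 142, running total 316.00
- option 4 (158/30 per unit): 15 of 30 → value 15×158/30 = 79.0000, running total 395.00
Total 395.00.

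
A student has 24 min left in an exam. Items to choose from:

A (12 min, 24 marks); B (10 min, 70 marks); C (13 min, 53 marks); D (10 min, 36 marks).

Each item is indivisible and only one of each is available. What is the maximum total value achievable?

123 marks

Check high-value combinations within 24 min:
- B+C: time 10+13=23, value 70+53=123
- B+D: time 10+10=20, value 70+36=106
- A+B: time 12+10=22, value 24+70=94
- C+D: time 13+10=23, value 53+36=89
Best: 123 marks.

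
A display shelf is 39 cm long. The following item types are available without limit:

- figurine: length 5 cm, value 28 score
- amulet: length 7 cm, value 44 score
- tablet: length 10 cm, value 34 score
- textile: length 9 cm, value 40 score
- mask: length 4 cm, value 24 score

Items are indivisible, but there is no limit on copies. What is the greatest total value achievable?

Best value-per-unit is amulet at 44/7; filling with it alone gives 5×44 = 220.
Optimal mix: 5×amulet + 1×mask → length 39, value 244.

244 score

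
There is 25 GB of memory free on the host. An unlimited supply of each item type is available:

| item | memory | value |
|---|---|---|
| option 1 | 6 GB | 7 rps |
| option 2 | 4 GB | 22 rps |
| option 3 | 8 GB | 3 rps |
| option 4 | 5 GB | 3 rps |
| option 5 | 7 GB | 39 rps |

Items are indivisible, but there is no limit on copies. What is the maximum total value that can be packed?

139 rps

Best value-per-unit is option 5 at 39/7; filling with it alone gives 3×39 = 117.
Optimal mix: 1×option 2 + 3×option 5 → memory 25, value 139.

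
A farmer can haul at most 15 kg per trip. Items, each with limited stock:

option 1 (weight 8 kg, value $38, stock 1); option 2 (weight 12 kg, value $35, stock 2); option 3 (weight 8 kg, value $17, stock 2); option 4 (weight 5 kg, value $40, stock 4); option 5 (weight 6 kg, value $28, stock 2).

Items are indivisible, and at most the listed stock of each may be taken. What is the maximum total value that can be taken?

$120

Best selections within weight 15 and stock limits:
- 3×option 4: weight 15, value 120
- 2×option 4: weight 10, value 80
Best: $120.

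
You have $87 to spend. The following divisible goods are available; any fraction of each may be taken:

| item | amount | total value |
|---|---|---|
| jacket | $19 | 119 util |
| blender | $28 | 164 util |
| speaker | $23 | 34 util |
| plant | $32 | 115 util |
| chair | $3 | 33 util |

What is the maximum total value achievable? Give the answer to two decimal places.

Take in order of value per unit:
- chair (33/3 per unit): all 3 → value 33, running total 33.00
- jacket (119/19 per unit): all 19 → value 119, running total 152.00
- blender (164/28 per unit): all 28 → value 164, running total 316.00
- plant (115/32 per unit): all 32 → value 115, running total 431.00
- speaker (34/23 per unit): 5 of 23 → value 5×34/23 = 7.3913, running total 438.39
Total 438.39.

438.39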